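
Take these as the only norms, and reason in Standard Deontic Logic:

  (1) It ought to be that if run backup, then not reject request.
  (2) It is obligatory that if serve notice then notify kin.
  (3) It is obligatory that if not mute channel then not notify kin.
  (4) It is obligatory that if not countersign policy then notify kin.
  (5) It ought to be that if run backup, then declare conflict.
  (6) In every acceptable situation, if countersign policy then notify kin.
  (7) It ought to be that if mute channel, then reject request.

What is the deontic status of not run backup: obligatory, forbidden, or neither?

Premises 4 and 6 are O(¬countersign_policy → notify_kin) and O(countersign_policy → notify_kin); every ideal world satisfies ¬countersign_policy or countersign_policy, so in either case notify_kin holds — hence O(notify_kin).
The contrapositive of premise 3 (O(¬mute_channel → ¬notify_kin)) is O(notify_kin → mute_channel), and O(notify_kin) is already established, so O(mute_channel).
With premise 7, O(mute_channel → reject_request), the K-axiom yields O(reject_request).
Premise 1 is O(run_backup → ¬reject_request); contrapositively O(reject_request → ¬run_backup). Since O(reject_request) holds, K gives O(¬run_backup).
Premises 2, 5 do not contribute to this derivation.
Hence ¬run_backup is obligatory.

Obligatory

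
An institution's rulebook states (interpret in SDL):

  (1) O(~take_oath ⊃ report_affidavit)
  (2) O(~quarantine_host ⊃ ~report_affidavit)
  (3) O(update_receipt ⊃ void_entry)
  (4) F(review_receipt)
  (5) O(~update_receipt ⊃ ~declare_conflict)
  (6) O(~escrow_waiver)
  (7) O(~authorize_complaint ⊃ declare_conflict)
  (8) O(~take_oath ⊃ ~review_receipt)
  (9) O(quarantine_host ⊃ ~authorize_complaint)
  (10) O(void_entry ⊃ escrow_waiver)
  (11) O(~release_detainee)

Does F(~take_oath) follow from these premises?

Premise 6 states O(~escrow_waiver) outright.
The contrapositive of premise 10 (O(void_entry ⊃ escrow_waiver)) is O(~escrow_waiver ⊃ ~void_entry), and O(~escrow_waiver) is already established, so O(~void_entry).
Premise 3, O(update_receipt ⊃ void_entry), contraposes to O(~void_entry ⊃ ~update_receipt); with O(~void_entry) we get O(~update_receipt).
Applying K to premise 5 (O(~update_receipt ⊃ ~declare_conflict)) and O(~update_receipt) yields O(~declare_conflict).
The contrapositive of premise 7 (O(~authorize_complaint ⊃ declare_conflict)) is O(~declare_conflict ⊃ authorize_complaint), and O(~declare_conflict) is already established, so O(authorize_complaint).
Premise 9 is O(quarantine_host ⊃ ~authorize_complaint); contrapositively O(authorize_complaint ⊃ ~quarantine_host). Since O(authorize_complaint) holds, K gives O(~quarantine_host).
Premise 2 is O(~quarantine_host ⊃ ~report_affidavit); since O(~quarantine_host), deontic closure gives O(~report_affidavit).
Premise 1 is O(~take_oath ⊃ report_affidavit); contrapositively O(~report_affidavit ⊃ take_oath). Since O(~report_affidavit) holds, K gives O(take_oath).
Premises 4, 8, 11 do not contribute to this derivation.
So O(take_oath) holds, i.e. F(~take_oath). The claim follows.

Yes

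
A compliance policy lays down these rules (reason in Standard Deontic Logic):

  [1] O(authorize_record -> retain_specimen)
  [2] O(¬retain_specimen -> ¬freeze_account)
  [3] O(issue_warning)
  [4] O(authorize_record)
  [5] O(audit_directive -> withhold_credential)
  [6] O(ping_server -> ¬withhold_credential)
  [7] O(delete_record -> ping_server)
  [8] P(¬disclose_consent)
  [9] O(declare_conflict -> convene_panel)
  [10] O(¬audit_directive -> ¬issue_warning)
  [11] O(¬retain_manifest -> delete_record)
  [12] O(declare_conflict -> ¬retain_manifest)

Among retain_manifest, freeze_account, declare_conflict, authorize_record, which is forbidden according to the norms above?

Premise 3 gives O(issue_warning).
Premise 10, O(¬audit_directive -> ¬issue_warning), contraposes to O(issue_warning -> audit_directive); with O(issue_warning) we get O(audit_directive).
Applying K to premise 5 (O(audit_directive -> withhold_credential)) and O(audit_directive) yields O(withhold_credential).
The contrapositive of premise 6 (O(ping_server -> ¬withhold_credential)) is O(withhold_credential -> ¬ping_server), and O(withhold_credential) is already established, so O(¬ping_server).
The contrapositive of premise 7 (O(delete_record -> ping_server)) is O(¬ping_server -> ¬delete_record), and O(¬ping_server) is already established, so O(¬delete_record).
The contrapositive of premise 11 (O(¬retain_manifest -> delete_record)) is O(¬delete_record -> retain_manifest), and O(¬delete_record) is already established, so O(retain_manifest).
Premise 12, O(declare_conflict -> ¬retain_manifest), contraposes to O(retain_manifest -> ¬declare_conflict); with O(retain_manifest) we get O(¬declare_conflict).
So O(¬declare_conflict) holds, i.e. declare_conflict is forbidden. None of the other listed options is forbidden under the premises.

declare_conflict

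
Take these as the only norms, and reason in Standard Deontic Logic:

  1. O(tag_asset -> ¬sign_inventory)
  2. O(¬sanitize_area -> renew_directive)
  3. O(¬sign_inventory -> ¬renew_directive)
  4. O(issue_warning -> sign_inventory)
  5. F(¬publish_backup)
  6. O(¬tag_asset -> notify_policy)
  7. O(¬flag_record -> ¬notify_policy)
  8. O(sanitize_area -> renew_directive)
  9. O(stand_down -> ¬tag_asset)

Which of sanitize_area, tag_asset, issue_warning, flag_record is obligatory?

Premises 8 and 2 are O(sanitize_area -> renew_directive) and O(¬sanitize_area -> renew_directive); every ideal world satisfies sanitize_area or ¬sanitize_area, so in either case renew_directive holds — hence O(renew_directive).
The contrapositive of premise 3 (O(¬sign_inventory -> ¬renew_directive)) is O(renew_directive -> sign_inventory), and O(renew_directive) is already established, so O(sign_inventory).
Premise 1 is O(tag_asset -> ¬sign_inventory); contrapositively O(sign_inventory -> ¬tag_asset). Since O(sign_inventory) holds, K gives O(¬tag_asset).
From O(¬tag_asset) and premise 6, O(¬tag_asset -> notify_policy), we obtain O(notify_policy).
Premise 7, O(¬flag_record -> ¬notify_policy), contraposes to O(notify_policy -> flag_record); with O(notify_policy) we get O(flag_record).
So O(flag_record) holds — flag_record is obligatory. None of the other listed options is made obligatory by any chain of premises.

flag_record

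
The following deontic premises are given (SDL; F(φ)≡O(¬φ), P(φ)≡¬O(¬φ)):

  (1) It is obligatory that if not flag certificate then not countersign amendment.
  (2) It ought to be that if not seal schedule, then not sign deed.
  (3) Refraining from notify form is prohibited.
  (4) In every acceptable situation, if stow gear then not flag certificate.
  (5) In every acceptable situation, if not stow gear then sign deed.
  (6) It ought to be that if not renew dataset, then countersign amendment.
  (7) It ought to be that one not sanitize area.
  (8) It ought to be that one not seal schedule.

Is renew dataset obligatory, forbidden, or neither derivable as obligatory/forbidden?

Obligatory

From premise 8 we have O(¬seal_schedule).
With premise 2, O(¬seal_schedule → ¬sign_deed), the K-axiom yields O(¬sign_deed).
The contrapositive of premise 5 (O(¬stow_gear → sign_deed)) is O(¬sign_deed → stow_gear), and O(¬sign_deed) is already established, so O(stow_gear).
With premise 4, O(stow_gear → ¬flag_certificate), the K-axiom yields O(¬flag_certificate).
With premise 1, O(¬flag_certificate → ¬countersign_amendment), the K-axiom yields O(¬countersign_amendment).
The contrapositive of premise 6 (O(¬renew_dataset → countersign_amendment)) is O(¬countersign_amendment → renew_dataset), and O(¬countersign_amendment) is already established, so O(renew_dataset).
Premises 3, 7 do not contribute to this derivation.
Hence renew_dataset is obligatory.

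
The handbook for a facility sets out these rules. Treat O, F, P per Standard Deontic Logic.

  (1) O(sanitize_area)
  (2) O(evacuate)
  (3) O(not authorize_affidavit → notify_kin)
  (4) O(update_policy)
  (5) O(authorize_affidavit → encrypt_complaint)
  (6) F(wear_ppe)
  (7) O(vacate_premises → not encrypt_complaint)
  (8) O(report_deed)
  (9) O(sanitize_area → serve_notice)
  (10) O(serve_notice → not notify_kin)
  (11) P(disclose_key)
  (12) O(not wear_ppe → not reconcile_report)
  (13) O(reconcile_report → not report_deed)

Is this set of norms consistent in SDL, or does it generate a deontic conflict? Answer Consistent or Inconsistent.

Premise 13 is O(reconcile_report → not report_deed), but O(reconcile_report) is not derivable from the premises, so it does not yield O(not report_deed).
So O(not report_deed) is not derivable, and the apparent clash with O(report_deed) does not arise.
A world satisfying every obligation exists (e.g. authorize_affidavit=true, disclose_key=false, encrypt_complaint=true, evacuate=true, notify_kin=false, reconcile_report=false, report_deed=true, sanitize_area=true, serve_notice=true, update_policy=true, vacate_premises=false, wear_ppe=false); no atom is both obligatory and forbidden, so the set is consistent.

Consistent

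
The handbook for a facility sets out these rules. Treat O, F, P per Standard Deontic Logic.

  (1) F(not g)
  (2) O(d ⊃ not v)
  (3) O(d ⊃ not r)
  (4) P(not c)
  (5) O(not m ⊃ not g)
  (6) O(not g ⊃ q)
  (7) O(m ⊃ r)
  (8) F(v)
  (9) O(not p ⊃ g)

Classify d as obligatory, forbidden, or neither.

Forbidden

F(not g) at premise 1 means O(g).
Premise 5, O(not m ⊃ not g), contraposes to O(g ⊃ m); with O(g) we get O(m).
Applying K to premise 7 (O(m ⊃ r)) and O(m) yields O(r).
The contrapositive of premise 3 (O(d ⊃ not r)) is O(r ⊃ not d), and O(r) is already established, so O(not d).
Premises 2, 4, 6, 8, 9 do not contribute to this derivation.
Thus O(not d), which is F(d): d is forbidden.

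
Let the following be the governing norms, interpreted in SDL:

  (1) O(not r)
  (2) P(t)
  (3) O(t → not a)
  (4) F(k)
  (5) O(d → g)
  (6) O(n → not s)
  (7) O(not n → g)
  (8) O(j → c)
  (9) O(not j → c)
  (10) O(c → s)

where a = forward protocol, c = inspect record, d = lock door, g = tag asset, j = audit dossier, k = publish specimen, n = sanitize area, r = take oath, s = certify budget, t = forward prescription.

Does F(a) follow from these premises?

No

Premise 3 is O(t → not a), but O(t) is not derivable from the premises (the permission P(t) asserts only not O(not t), not O(t)), so it does not yield O(not a).
No other premise forces O(not a). An ideal world satisfying every premise can still have a true, so F(a) is not derivable.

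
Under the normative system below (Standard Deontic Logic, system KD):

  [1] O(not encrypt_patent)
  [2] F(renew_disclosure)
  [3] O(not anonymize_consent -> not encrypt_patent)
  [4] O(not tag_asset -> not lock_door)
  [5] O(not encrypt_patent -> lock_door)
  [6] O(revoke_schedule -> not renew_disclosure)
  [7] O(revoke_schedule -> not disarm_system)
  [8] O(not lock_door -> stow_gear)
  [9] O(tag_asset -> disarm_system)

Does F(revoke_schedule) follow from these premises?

Yes

From premise 1 we have O(not encrypt_patent).
From O(not encrypt_patent) and premise 5, O(not encrypt_patent -> lock_door), we obtain O(lock_door).
The contrapositive of premise 4 (O(not tag_asset -> not lock_door)) is O(lock_door -> tag_asset), and O(lock_door) is already established, so O(tag_asset).
With premise 9, O(tag_asset -> disarm_system), the K-axiom yields O(disarm_system).
Premise 7, O(revoke_schedule -> not disarm_system), contraposes to O(disarm_system -> not revoke_schedule); with O(disarm_system) we get O(not revoke_schedule).
Premises 2, 3, 6, 8 do not contribute to this derivation.
So O(not revoke_schedule) holds, i.e. F(revoke_schedule). The claim follows.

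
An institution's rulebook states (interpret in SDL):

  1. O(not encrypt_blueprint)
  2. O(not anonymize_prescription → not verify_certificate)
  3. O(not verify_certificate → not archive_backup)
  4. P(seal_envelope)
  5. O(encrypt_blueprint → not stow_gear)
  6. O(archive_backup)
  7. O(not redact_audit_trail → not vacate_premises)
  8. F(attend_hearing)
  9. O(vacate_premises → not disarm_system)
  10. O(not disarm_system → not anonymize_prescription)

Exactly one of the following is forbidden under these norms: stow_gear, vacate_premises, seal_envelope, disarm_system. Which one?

vacate_premises

Premise 6 states O(archive_backup) outright.
The contrapositive of premise 3 (O(not verify_certificate → not archive_backup)) is O(archive_backup → verify_certificate), and O(archive_backup) is already established, so O(verify_certificate).
Premise 2, O(not anonymize_prescription → not verify_certificate), contraposes to O(verify_certificate → anonymize_prescription); with O(verify_certificate) we get O(anonymize_prescription).
The contrapositive of premise 10 (O(not disarm_system → not anonymize_prescription)) is O(anonymize_prescription → disarm_system), and O(anonymize_prescription) is already established, so O(disarm_system).
The contrapositive of premise 9 (O(vacate_premises → not disarm_system)) is O(disarm_system → not vacate_premises), and O(disarm_system) is already established, so O(not vacate_premises).
So O(not vacate_premises) holds, i.e. vacate_premises is forbidden. None of the other listed options is forbidden under the premises.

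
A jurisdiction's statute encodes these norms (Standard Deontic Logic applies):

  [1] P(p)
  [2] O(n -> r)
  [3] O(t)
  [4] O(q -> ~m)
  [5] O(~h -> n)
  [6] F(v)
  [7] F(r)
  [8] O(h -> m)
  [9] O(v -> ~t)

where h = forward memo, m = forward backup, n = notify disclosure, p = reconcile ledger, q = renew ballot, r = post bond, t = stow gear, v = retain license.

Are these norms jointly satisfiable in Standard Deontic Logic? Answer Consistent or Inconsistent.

Premise 9 is O(v -> ~t), but O(v) is not derivable from the premises, so it does not yield O(~t).
So O(~t) is not derivable, and the apparent clash with O(t) does not arise.
A world satisfying every obligation exists (e.g. h=true, m=true, n=false, p=false, q=false, r=false, t=true, v=false); no atom is both obligatory and forbidden, so the set is consistent.

Consistent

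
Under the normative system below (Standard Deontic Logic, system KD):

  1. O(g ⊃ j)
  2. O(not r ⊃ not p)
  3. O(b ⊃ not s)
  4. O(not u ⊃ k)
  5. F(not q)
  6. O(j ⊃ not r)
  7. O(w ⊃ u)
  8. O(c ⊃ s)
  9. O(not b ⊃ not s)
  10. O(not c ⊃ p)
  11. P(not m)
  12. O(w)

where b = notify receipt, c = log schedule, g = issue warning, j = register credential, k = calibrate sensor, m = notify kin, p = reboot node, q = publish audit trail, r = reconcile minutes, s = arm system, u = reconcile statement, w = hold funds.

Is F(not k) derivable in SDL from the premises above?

Premise 4 is O(not u ⊃ k), but O(not u) is not derivable from the premises, so it does not yield O(k).
No other premise forces O(k). An ideal world satisfying every premise can still have not k true, so F(not k) is not derivable.

No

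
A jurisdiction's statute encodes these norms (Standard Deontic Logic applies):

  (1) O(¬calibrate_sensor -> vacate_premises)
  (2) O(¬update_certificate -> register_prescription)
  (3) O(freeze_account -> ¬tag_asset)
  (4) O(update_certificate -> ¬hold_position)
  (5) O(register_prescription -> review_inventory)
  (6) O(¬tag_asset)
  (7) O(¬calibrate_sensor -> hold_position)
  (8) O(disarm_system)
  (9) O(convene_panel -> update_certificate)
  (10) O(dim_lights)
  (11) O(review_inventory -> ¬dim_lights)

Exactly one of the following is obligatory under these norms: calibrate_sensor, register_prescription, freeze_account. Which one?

From premise 10 we have O(dim_lights).
The contrapositive of premise 11 (O(review_inventory -> ¬dim_lights)) is O(dim_lights -> ¬review_inventory), and O(dim_lights) is already established, so O(¬review_inventory).
The contrapositive of premise 5 (O(register_prescription -> review_inventory)) is O(¬review_inventory -> ¬register_prescription), and O(¬review_inventory) is already established, so O(¬register_prescription).
Premise 2, O(¬update_certificate -> register_prescription), contraposes to O(¬register_prescription -> update_certificate); with O(¬register_prescription) we get O(update_certificate).
Premise 4 is O(update_certificate -> ¬hold_position); since O(update_certificate), deontic closure gives O(¬hold_position).
Premise 7 is O(¬calibrate_sensor -> hold_position); contrapositively O(¬hold_position -> calibrate_sensor). Since O(¬hold_position) holds, K gives O(calibrate_sensor).
So O(calibrate_sensor) holds — calibrate_sensor is obligatory. None of the other listed options is made obligatory by any chain of premises.

calibrate_sensor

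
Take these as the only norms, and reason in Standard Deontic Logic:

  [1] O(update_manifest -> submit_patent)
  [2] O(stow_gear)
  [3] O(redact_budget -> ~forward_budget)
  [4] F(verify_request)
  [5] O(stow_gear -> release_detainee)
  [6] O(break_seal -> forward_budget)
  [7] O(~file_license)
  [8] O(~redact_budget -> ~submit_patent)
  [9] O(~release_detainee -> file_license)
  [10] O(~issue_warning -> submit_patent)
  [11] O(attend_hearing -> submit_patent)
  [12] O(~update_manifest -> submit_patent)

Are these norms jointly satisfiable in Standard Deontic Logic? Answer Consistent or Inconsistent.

Consistent

Premise 9 is O(~release_detainee -> file_license), but O(~release_detainee) is not derivable from the premises, so it does not yield O(file_license).
So O(file_license) is not derivable, and the apparent clash with O(~file_license) does not arise.
A world satisfying every obligation exists (e.g. attend_hearing=false, break_seal=false, file_license=false, forward_budget=false, issue_warning=false, redact_budget=true, release_detainee=true, stow_gear=true, submit_patent=true, update_manifest=false, verify_request=false); no atom is both obligatory and forbidden, so the set is consistent.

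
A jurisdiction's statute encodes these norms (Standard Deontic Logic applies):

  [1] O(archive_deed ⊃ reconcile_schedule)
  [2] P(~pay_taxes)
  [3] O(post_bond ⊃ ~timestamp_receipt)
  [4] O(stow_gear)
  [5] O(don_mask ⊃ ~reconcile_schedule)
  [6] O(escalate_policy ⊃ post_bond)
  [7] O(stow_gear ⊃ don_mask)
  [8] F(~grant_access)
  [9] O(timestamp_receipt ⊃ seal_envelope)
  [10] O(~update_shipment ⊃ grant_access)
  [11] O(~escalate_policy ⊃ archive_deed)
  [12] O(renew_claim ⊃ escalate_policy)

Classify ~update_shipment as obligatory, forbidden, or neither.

Neither

Premise 10 is O(~update_shipment ⊃ grant_access); even if O(grant_access) held, inferring O(~update_shipment) would be affirming the consequent — invalid.
No premise or chain of K-axiom applications forces O(~update_shipment), and none forces O(update_shipment). So ~update_shipment is neither obligatory nor forbidden under these norms.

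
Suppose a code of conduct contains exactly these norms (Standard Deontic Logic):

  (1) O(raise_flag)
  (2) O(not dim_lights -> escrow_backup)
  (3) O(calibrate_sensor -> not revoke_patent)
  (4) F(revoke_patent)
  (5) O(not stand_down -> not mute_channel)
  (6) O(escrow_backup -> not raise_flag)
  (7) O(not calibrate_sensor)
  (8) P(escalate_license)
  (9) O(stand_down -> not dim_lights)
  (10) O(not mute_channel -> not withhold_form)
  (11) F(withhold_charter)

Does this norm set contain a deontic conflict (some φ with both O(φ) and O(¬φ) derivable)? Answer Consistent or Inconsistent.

Premise 3 is O(calibrate_sensor -> not revoke_patent); even if O(not revoke_patent) held, inferring O(calibrate_sensor) would be affirming the consequent — invalid.
So O(calibrate_sensor) is not derivable, and the apparent clash with O(not calibrate_sensor) does not arise.
A world satisfying every obligation exists (e.g. calibrate_sensor=false, dim_lights=true, escalate_license=false, escrow_backup=false, mute_channel=false, raise_flag=true, revoke_patent=false, stand_down=false, withhold_charter=false, withhold_form=false); no atom is both obligatory and forbidden, so the set is consistent.

Consistent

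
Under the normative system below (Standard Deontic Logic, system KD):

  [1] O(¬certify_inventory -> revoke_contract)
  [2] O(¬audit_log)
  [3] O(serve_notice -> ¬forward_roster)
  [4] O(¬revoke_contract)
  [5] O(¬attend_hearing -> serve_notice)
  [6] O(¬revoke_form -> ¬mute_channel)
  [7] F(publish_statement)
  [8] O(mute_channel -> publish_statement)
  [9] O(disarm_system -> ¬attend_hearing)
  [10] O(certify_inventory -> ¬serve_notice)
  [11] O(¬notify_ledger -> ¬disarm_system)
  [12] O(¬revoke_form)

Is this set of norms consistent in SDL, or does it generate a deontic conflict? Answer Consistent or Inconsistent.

Consistent

Premise 8 is O(mute_channel -> publish_statement), but O(mute_channel) is not derivable from the premises, so it does not yield O(publish_statement).
So O(publish_statement) is not derivable, and the apparent clash with O(¬publish_statement) does not arise.
A world satisfying every obligation exists (e.g. attend_hearing=true, audit_log=false, certify_inventory=true, disarm_system=false, forward_roster=false, mute_channel=false, notify_ledger=false, publish_statement=false, revoke_contract=false, revoke_form=false, serve_notice=false); no atom is both obligatory and forbidden, so the set is consistent.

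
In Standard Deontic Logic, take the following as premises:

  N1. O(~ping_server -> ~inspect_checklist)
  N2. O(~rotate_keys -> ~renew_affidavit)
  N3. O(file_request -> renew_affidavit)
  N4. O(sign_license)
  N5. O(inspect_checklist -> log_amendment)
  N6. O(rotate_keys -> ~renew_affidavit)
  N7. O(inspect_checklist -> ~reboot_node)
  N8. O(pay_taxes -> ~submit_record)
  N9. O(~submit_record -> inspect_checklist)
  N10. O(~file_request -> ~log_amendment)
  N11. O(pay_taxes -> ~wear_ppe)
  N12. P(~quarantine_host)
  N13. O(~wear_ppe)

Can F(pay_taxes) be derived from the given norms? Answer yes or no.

By case analysis on ~rotate_keys: premise 2 gives O(~rotate_keys -> ~renew_affidavit) and premise 6 gives O(rotate_keys -> ~renew_affidavit), so O(~renew_affidavit) either way.
Premise 3 is O(file_request -> renew_affidavit); contrapositively O(~renew_affidavit -> ~file_request). Since O(~renew_affidavit) holds, K gives O(~file_request).
Premise 10 is O(~file_request -> ~log_amendment); since O(~file_request), deontic closure gives O(~log_amendment).
The contrapositive of premise 5 (O(inspect_checklist -> log_amendment)) is O(~log_amendment -> ~inspect_checklist), and O(~log_amendment) is already established, so O(~inspect_checklist).
Premise 9 is O(~submit_record -> inspect_checklist); contrapositively O(~inspect_checklist -> submit_record). Since O(~inspect_checklist) holds, K gives O(submit_record).
Premise 8, O(pay_taxes -> ~submit_record), contraposes to O(submit_record -> ~pay_taxes); with O(submit_record) we get O(~pay_taxes).
Premises 1, 4, 7, 11, 12, 13 do not contribute to this derivation.
So O(~pay_taxes) holds, i.e. F(pay_taxes). The claim follows.

Yes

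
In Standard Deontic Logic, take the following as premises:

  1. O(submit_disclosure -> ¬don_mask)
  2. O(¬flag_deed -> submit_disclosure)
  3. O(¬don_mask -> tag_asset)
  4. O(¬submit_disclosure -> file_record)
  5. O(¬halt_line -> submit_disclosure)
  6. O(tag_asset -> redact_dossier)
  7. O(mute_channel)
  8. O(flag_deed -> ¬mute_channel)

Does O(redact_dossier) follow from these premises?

Yes

Premise 7 states O(mute_channel) outright.
The contrapositive of premise 8 (O(flag_deed -> ¬mute_channel)) is O(mute_channel -> ¬flag_deed), and O(mute_channel) is already established, so O(¬flag_deed).
Applying K to premise 2 (O(¬flag_deed -> submit_disclosure)) and O(¬flag_deed) yields O(submit_disclosure).
Applying K to premise 1 (O(submit_disclosure -> ¬don_mask)) and O(submit_disclosure) yields O(¬don_mask).
Premise 3 is O(¬don_mask -> tag_asset); since O(¬don_mask), deontic closure gives O(tag_asset).
Premise 6 is O(tag_asset -> redact_dossier); since O(tag_asset), deontic closure gives O(redact_dossier).
Premises 4, 5 do not contribute to this derivation.
So O(redact_dossier) follows.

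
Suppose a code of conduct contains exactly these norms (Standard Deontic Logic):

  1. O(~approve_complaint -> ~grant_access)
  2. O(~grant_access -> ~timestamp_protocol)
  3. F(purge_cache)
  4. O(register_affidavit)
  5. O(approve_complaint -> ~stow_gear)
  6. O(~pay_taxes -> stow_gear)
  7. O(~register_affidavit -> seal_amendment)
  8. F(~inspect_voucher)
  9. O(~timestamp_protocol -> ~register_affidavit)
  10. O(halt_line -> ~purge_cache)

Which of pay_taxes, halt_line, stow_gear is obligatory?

Premise 4 states O(register_affidavit) outright.
Premise 9, O(~timestamp_protocol -> ~register_affidavit), contraposes to O(register_affidavit -> timestamp_protocol); with O(register_affidavit) we get O(timestamp_protocol).
Premise 2 is O(~grant_access -> ~timestamp_protocol); contrapositively O(timestamp_protocol -> grant_access). Since O(timestamp_protocol) holds, K gives O(grant_access).
Premise 1 is O(~approve_complaint -> ~grant_access); contrapositively O(grant_access -> approve_complaint). Since O(grant_access) holds, K gives O(approve_complaint).
From O(approve_complaint) and premise 5, O(approve_complaint -> ~stow_gear), we obtain O(~stow_gear).
Premise 6, O(~pay_taxes -> stow_gear), contraposes to O(~stow_gear -> pay_taxes); with O(~stow_gear) we get O(pay_taxes).
So O(pay_taxes) holds — pay_taxes is obligatory. None of the other listed options is made obligatory by any chain of premises.

pay_taxes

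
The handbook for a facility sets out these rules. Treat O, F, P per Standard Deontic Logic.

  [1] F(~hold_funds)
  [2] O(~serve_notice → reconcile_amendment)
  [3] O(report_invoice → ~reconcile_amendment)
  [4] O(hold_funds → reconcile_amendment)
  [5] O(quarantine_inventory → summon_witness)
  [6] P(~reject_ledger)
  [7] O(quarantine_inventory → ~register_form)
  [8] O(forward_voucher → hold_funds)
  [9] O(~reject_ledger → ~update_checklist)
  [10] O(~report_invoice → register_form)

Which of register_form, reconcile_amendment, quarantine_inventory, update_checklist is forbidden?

Premise 1 is F(~hold_funds), i.e. O(hold_funds).
With premise 4, O(hold_funds → reconcile_amendment), the K-axiom yields O(reconcile_amendment).
Premise 3 is O(report_invoice → ~reconcile_amendment); contrapositively O(reconcile_amendment → ~report_invoice). Since O(reconcile_amendment) holds, K gives O(~report_invoice).
From O(~report_invoice) and premise 10, O(~report_invoice → register_form), we obtain O(register_form).
Premise 7, O(quarantine_inventory → ~register_form), contraposes to O(register_form → ~quarantine_inventory); with O(register_form) we get O(~quarantine_inventory).
So O(~quarantine_inventory) holds, i.e. quarantine_inventory is forbidden. None of the other listed options is forbidden under the premises.

quarantine_inventory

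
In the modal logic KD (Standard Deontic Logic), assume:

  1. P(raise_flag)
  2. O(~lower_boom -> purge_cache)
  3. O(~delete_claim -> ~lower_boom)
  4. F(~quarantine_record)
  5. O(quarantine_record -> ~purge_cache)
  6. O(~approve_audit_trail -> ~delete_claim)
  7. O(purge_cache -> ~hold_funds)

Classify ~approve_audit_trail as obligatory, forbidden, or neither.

Forbidden

Premise 4, F(~quarantine_record), is equivalent to O(quarantine_record).
Premise 5 is O(quarantine_record -> ~purge_cache); since O(quarantine_record), deontic closure gives O(~purge_cache).
Premise 2, O(~lower_boom -> purge_cache), contraposes to O(~purge_cache -> lower_boom); with O(~purge_cache) we get O(lower_boom).
Premise 3 is O(~delete_claim -> ~lower_boom); contrapositively O(lower_boom -> delete_claim). Since O(lower_boom) holds, K gives O(delete_claim).
The contrapositive of premise 6 (O(~approve_audit_trail -> ~delete_claim)) is O(delete_claim -> approve_audit_trail), and O(delete_claim) is already established, so O(approve_audit_trail).
Premises 1, 7 do not contribute to this derivation.
Thus O(approve_audit_trail), which is F(~approve_audit_trail): ~approve_audit_trail is forbidden.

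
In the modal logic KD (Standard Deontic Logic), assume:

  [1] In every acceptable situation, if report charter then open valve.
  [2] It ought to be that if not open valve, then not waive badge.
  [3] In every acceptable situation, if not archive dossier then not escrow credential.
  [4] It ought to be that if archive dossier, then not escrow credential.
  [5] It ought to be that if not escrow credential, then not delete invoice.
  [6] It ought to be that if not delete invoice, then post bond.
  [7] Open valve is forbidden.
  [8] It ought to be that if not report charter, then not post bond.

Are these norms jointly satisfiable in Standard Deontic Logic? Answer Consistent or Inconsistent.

Inconsistent

Premises 3 and 4 cover both cases: O(¬archive_dossier → ¬escrow_credential) and O(archive_dossier → ¬escrow_credential). Since ¬archive_dossier ∨ archive_dossier is a tautology, O(¬escrow_credential) follows.
From O(¬escrow_credential) and premise 5, O(¬escrow_credential → ¬delete_invoice), we obtain O(¬delete_invoice).
Premise 6 is O(¬delete_invoice → post_bond); since O(¬delete_invoice), deontic closure gives O(post_bond).
Premise 8, O(¬report_charter → ¬post_bond), contraposes to O(post_bond → report_charter); with O(post_bond) we get O(report_charter).
From O(report_charter) and premise 1, O(report_charter → open_valve), we obtain O(open_valve).
But premise 7, F(open_valve), means O(¬open_valve).
We now have both O(open_valve) and O(¬open_valve) — open_valve is simultaneously obligatory and forbidden, violating the D-axiom.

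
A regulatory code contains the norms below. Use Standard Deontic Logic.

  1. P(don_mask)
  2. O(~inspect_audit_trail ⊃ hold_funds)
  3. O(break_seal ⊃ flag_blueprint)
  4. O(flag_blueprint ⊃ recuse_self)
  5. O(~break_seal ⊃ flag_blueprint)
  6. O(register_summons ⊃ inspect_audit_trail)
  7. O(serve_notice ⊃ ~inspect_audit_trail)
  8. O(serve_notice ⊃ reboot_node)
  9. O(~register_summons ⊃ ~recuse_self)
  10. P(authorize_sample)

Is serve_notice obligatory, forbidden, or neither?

Forbidden

Premises 3 and 5 are O(break_seal ⊃ flag_blueprint) and O(~break_seal ⊃ flag_blueprint); every ideal world satisfies break_seal or ~break_seal, so in either case flag_blueprint holds — hence O(flag_blueprint).
From O(flag_blueprint) and premise 4, O(flag_blueprint ⊃ recuse_self), we obtain O(recuse_self).
Premise 9 is O(~register_summons ⊃ ~recuse_self); contrapositively O(recuse_self ⊃ register_summons). Since O(recuse_self) holds, K gives O(register_summons).
With premise 6, O(register_summons ⊃ inspect_audit_trail), the K-axiom yields O(inspect_audit_trail).
Premise 7, O(serve_notice ⊃ ~inspect_audit_trail), contraposes to O(inspect_audit_trail ⊃ ~serve_notice); with O(inspect_audit_trail) we get O(~serve_notice).
Premises 1, 2, 8, 10 do not contribute to this derivation.
Thus O(~serve_notice), which is F(serve_notice): serve_notice is forbidden.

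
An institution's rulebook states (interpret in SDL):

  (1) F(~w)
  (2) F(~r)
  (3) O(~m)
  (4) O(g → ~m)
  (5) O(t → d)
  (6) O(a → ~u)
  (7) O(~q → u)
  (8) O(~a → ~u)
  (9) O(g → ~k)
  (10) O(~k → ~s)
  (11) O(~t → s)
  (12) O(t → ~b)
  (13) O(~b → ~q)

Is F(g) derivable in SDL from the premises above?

Yes

Premises 8 and 6 are O(~a → ~u) and O(a → ~u); every ideal world satisfies ~a or a, so in either case ~u holds — hence O(~u).
Premise 7, O(~q → u), contraposes to O(~u → q); with O(~u) we get O(q).
Premise 13 is O(~b → ~q); contrapositively O(q → b). Since O(q) holds, K gives O(b).
The contrapositive of premise 12 (O(t → ~b)) is O(b → ~t), and O(b) is already established, so O(~t).
From O(~t) and premise 11, O(~t → s), we obtain O(s).
Premise 10 is O(~k → ~s); contrapositively O(s → k). Since O(s) holds, K gives O(k).
Premise 9 is O(g → ~k); contrapositively O(k → ~g). Since O(k) holds, K gives O(~g).
Premises 1, 2, 3, 4, 5 do not contribute to this derivation.
So O(~g) holds, i.e. F(g). The claim follows.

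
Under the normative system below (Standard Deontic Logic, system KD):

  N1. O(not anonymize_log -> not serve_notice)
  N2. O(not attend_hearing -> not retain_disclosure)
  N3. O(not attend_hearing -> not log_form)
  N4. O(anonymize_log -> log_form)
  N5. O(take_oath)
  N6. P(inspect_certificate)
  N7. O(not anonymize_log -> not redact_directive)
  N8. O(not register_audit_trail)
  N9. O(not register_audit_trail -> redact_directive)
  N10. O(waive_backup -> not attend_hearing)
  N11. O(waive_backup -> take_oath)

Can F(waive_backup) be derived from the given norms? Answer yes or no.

Yes

Premise 8 gives O(not register_audit_trail).
From O(not register_audit_trail) and premise 9, O(not register_audit_trail -> redact_directive), we obtain O(redact_directive).
Premise 7 is O(not anonymize_log -> not redact_directive); contrapositively O(redact_directive -> anonymize_log). Since O(redact_directive) holds, K gives O(anonymize_log).
With premise 4, O(anonymize_log -> log_form), the K-axiom yields O(log_form).
The contrapositive of premise 3 (O(not attend_hearing -> not log_form)) is O(log_form -> attend_hearing), and O(log_form) is already established, so O(attend_hearing).
Premise 10, O(waive_backup -> not attend_hearing), contraposes to O(attend_hearing -> not waive_backup); with O(attend_hearing) we get O(not waive_backup).
Premises 1, 2, 5, 6, 11 do not contribute to this derivation.
So O(not waive_backup) holds, i.e. F(waive_backup). The claim follows.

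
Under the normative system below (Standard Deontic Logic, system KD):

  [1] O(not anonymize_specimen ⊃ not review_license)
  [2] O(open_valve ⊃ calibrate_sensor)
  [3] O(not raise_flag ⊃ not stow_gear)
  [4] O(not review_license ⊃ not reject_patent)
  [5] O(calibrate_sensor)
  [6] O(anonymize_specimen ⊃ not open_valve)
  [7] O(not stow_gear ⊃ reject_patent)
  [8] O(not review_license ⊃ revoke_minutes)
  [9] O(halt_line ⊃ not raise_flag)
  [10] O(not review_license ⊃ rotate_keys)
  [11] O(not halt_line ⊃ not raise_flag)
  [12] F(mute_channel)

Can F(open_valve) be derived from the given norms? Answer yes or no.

Yes

Premises 11 and 9 are O(not halt_line ⊃ not raise_flag) and O(halt_line ⊃ not raise_flag); every ideal world satisfies not halt_line or halt_line, so in either case not raise_flag holds — hence O(not raise_flag).
With premise 3, O(not raise_flag ⊃ not stow_gear), the K-axiom yields O(not stow_gear).
From O(not stow_gear) and premise 7, O(not stow_gear ⊃ reject_patent), we obtain O(reject_patent).
Premise 4 is O(not review_license ⊃ not reject_patent); contrapositively O(reject_patent ⊃ review_license). Since O(reject_patent) holds, K gives O(review_license).
Premise 1, O(not anonymize_specimen ⊃ not review_license), contraposes to O(review_license ⊃ anonymize_specimen); with O(review_license) we get O(anonymize_specimen).
Applying K to premise 6 (O(anonymize_specimen ⊃ not open_valve)) and O(anonymize_specimen) yields O(not open_valve).
Premises 2, 5, 8, 10, 12 do not contribute to this derivation.
So O(not open_valve) holds, i.e. F(open_valve). The claim follows.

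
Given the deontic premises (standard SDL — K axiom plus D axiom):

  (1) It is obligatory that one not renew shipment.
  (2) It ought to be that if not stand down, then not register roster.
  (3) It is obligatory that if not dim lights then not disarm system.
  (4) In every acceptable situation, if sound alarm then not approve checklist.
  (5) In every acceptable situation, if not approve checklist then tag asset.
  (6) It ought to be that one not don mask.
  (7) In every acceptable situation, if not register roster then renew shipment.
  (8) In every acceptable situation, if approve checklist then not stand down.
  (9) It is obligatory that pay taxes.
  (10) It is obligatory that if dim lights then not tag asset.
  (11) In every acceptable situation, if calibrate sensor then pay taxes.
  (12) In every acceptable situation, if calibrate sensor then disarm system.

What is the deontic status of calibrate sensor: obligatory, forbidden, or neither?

Forbidden

From premise 1 we have O(¬renew_shipment).
The contrapositive of premise 7 (O(¬register_roster → renew_shipment)) is O(¬renew_shipment → register_roster), and O(¬renew_shipment) is already established, so O(register_roster).
Premise 2 is O(¬stand_down → ¬register_roster); contrapositively O(register_roster → stand_down). Since O(register_roster) holds, K gives O(stand_down).
The contrapositive of premise 8 (O(approve_checklist → ¬stand_down)) is O(stand_down → ¬approve_checklist), and O(stand_down) is already established, so O(¬approve_checklist).
Applying K to premise 5 (O(¬approve_checklist → tag_asset)) and O(¬approve_checklist) yields O(tag_asset).
Premise 10 is O(dim_lights → ¬tag_asset); contrapositively O(tag_asset → ¬dim_lights). Since O(tag_asset) holds, K gives O(¬dim_lights).
With premise 3, O(¬dim_lights → ¬disarm_system), the K-axiom yields O(¬disarm_system).
Premise 12 is O(calibrate_sensor → disarm_system); contrapositively O(¬disarm_system → ¬calibrate_sensor). Since O(¬disarm_system) holds, K gives O(¬calibrate_sensor).
Premises 4, 6, 9, 11 do not contribute to this derivation.
Thus O(¬calibrate_sensor), which is F(calibrate_sensor): calibrate_sensor is forbidden.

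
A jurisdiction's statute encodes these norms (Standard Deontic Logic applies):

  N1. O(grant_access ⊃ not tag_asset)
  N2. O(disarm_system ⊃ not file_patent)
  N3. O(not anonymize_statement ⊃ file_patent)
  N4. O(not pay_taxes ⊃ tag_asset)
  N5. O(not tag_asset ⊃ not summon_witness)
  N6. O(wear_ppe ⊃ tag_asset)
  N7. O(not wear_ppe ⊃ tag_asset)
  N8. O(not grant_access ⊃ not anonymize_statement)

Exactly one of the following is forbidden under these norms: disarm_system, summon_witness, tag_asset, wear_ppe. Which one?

disarm_system

Premises 7 and 6 cover both cases: O(not wear_ppe ⊃ tag_asset) and O(wear_ppe ⊃ tag_asset). Since not wear_ppe ∨ wear_ppe is a tautology, O(tag_asset) follows.
Premise 1 is O(grant_access ⊃ not tag_asset); contrapositively O(tag_asset ⊃ not grant_access). Since O(tag_asset) holds, K gives O(not grant_access).
Premise 8 is O(not grant_access ⊃ not anonymize_statement); since O(not grant_access), deontic closure gives O(not anonymize_statement).
From O(not anonymize_statement) and premise 3, O(not anonymize_statement ⊃ file_patent), we obtain O(file_patent).
Premise 2, O(disarm_system ⊃ not file_patent), contraposes to O(file_patent ⊃ not disarm_system); with O(file_patent) we get O(not disarm_system).
So O(not disarm_system) holds, i.e. disarm_system is forbidden. None of the other listed options is forbidden under the premises.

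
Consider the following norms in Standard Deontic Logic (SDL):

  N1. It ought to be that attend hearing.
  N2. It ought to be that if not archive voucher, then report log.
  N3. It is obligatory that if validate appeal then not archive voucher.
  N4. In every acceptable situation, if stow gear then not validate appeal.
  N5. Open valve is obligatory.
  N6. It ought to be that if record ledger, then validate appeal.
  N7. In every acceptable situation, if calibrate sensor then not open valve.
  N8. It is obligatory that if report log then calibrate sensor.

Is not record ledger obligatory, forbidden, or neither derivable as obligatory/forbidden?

Obligatory

Premise 5 states O(open_valve) outright.
Premise 7, O(calibrate_sensor → ¬open_valve), contraposes to O(open_valve → ¬calibrate_sensor); with O(open_valve) we get O(¬calibrate_sensor).
Premise 8, O(report_log → calibrate_sensor), contraposes to O(¬calibrate_sensor → ¬report_log); with O(¬calibrate_sensor) we get O(¬report_log).
Premise 2, O(¬archive_voucher → report_log), contraposes to O(¬report_log → archive_voucher); with O(¬report_log) we get O(archive_voucher).
Premise 3, O(validate_appeal → ¬archive_voucher), contraposes to O(archive_voucher → ¬validate_appeal); with O(archive_voucher) we get O(¬validate_appeal).
The contrapositive of premise 6 (O(record_ledger → validate_appeal)) is O(¬validate_appeal → ¬record_ledger), and O(¬validate_appeal) is already established, so O(¬record_ledger).
Premises 1, 4 do not contribute to this derivation.
Hence ¬record_ledger is obligatory.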